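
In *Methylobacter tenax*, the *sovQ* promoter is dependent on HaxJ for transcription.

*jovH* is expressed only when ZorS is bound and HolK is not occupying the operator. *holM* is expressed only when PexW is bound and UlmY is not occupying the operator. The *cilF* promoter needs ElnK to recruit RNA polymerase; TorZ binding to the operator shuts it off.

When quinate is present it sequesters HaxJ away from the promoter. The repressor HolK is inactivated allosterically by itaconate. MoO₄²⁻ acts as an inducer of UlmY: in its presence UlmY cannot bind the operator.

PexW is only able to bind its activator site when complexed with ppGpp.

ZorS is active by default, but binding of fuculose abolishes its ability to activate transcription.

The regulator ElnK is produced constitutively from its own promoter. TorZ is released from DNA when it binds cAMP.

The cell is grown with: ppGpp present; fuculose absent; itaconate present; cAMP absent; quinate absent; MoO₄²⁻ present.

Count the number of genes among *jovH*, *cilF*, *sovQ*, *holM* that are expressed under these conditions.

Itaconate is present, so HolK is inactive.
Fuculose is absent, so ZorS is active.
No repressor is bound and ZorS is active, so *jovH* is transcribed.
→ *jovH* is ON.
cAMP is absent, so TorZ is active.
ElnK is produced constitutively and is active.
With repressor TorZ bound, *cilF* is not transcribed.
→ *cilF* is OFF.
Quinate is absent, so HaxJ is active.
No repressor is bound and HaxJ is active, so *sovQ* is transcribed.
→ *sovQ* is ON.
MoO₄²⁻ is present, so UlmY is inactive.
ppGpp is present, so PexW is active.
No repressor is bound and PexW is active, so *holM* is transcribed.
→ *holM* is ON.
3 of the 4 genes are transcribed.

3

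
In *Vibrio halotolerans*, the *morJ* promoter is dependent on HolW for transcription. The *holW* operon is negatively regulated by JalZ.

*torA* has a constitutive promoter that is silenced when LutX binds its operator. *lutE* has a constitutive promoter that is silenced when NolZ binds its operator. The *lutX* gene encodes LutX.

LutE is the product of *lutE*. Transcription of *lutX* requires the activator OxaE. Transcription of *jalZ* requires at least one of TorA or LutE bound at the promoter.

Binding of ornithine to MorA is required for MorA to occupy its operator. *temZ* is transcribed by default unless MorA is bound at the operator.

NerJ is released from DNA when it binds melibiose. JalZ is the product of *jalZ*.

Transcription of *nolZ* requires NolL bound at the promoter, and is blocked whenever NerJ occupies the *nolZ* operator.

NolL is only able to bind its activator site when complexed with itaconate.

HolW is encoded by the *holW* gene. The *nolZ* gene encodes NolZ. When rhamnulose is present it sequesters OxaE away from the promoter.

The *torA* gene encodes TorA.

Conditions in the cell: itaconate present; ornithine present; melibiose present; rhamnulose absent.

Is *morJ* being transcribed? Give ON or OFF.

ON

Rhamnulose is absent, so OxaE is active.
No repressor is bound and OxaE is active, so *lutX* is transcribed.
So LutX is produced and active.
With repressor LutX bound, *torA* is not transcribed.
So TorA is not produced.
Melibiose is present, so NerJ is inactive.
Itaconate is present, so NolL is active.
No repressor is bound and NolL is active, so *nolZ* is transcribed.
So NolZ is produced and active.
With repressor NolZ bound, *lutE* is not transcribed.
So LutE is not produced.
No activator is available at the *jalZ* promoter, so *jalZ* is not transcribed.
So JalZ is not produced.
With no repressor bound, *holW* is transcribed.
So HolW is produced and active.
No repressor is bound and HolW is active, so *morJ* is transcribed.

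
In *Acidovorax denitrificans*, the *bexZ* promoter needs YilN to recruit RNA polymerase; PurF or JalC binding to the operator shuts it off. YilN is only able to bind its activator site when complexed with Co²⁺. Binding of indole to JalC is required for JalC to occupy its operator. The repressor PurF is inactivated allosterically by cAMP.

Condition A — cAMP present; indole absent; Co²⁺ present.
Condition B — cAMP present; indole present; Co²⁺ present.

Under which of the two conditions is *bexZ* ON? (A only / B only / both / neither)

A only

Condition A:
cAMP is present, so PurF is inactive.
Indole is absent, so JalC is inactive.
Co²⁺ is present, so YilN is active.
No repressor is bound and YilN is active, so *bexZ* is transcribed.
→ *bexZ* is ON in A.
Condition B:
cAMP is present, so PurF is inactive.
Indole is present, so JalC is active.
Co²⁺ is present, so YilN is active.
With repressor JalC bound, *bexZ* is not transcribed.
→ *bexZ* is OFF in B.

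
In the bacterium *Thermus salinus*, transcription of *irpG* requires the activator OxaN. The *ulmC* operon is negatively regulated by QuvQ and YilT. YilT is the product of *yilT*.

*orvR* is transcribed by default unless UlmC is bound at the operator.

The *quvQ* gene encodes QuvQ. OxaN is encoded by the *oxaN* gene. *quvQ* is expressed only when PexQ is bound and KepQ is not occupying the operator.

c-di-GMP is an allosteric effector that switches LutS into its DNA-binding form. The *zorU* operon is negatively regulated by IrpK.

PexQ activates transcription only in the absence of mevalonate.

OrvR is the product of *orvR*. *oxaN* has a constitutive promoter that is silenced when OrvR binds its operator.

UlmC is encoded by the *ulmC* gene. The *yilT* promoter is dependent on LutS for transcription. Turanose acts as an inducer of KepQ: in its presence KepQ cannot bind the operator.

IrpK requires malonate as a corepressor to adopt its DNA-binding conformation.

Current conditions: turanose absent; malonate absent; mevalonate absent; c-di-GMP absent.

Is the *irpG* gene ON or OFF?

Turanose is absent, so KepQ is active.
Mevalonate is absent, so PexQ is active.
With repressor KepQ bound, *quvQ* is not transcribed.
So QuvQ is not produced.
c-di-GMP is absent, so LutS is inactive.
Required activator LutS is absent, so *yilT* is not transcribed.
So YilT is not produced.
With no repressor bound, *ulmC* is transcribed.
So UlmC is produced and active.
With repressor UlmC bound, *orvR* is not transcribed.
So OrvR is not produced.
With no repressor bound, *oxaN* is transcribed.
So OxaN is produced and active.
No repressor is bound and OxaN is active, so *irpG* is transcribed.

ON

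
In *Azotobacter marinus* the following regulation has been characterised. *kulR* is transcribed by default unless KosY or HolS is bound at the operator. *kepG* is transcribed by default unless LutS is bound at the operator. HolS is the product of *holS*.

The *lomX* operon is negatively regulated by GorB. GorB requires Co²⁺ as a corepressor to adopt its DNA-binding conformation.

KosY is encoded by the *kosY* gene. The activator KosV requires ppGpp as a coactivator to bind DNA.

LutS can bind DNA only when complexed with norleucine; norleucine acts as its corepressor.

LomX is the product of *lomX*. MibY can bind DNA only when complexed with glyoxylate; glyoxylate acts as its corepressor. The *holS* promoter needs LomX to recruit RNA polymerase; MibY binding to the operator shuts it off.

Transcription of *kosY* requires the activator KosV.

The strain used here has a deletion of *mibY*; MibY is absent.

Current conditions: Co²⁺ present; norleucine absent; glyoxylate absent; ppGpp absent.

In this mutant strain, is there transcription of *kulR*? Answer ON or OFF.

ON

ppGpp is absent, so KosV is inactive.
Required activator KosV is absent, so *kosY* is not transcribed.
So KosY is not produced.
MibY is non-functional in this strain, so it has no effect.
Co²⁺ is present, so GorB is active.
With repressor GorB bound, *lomX* is not transcribed.
So LomX is not produced.
Required activator LomX is absent, so *holS* is not transcribed.
So HolS is not produced.
With no repressor bound, *kulR* is transcribed.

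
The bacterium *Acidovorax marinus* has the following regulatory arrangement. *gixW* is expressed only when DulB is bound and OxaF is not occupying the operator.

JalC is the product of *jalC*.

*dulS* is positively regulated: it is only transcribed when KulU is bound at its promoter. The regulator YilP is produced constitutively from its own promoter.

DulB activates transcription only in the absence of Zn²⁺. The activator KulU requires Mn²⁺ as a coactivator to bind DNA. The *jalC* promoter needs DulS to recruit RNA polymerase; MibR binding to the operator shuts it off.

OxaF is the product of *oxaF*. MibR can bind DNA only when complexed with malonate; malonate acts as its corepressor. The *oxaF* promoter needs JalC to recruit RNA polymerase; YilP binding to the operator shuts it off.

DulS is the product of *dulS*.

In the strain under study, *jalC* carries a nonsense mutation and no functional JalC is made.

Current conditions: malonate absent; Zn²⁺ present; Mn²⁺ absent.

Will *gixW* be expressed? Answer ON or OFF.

OFF

JalC is non-functional in this strain, so it has no effect.
YilP is produced constitutively and is active.
With repressor YilP bound, *oxaF* is not transcribed.
So OxaF is not produced.
Zn²⁺ is present, so DulB is inactive.
Required activator DulB is absent, so *gixW* is not transcribed.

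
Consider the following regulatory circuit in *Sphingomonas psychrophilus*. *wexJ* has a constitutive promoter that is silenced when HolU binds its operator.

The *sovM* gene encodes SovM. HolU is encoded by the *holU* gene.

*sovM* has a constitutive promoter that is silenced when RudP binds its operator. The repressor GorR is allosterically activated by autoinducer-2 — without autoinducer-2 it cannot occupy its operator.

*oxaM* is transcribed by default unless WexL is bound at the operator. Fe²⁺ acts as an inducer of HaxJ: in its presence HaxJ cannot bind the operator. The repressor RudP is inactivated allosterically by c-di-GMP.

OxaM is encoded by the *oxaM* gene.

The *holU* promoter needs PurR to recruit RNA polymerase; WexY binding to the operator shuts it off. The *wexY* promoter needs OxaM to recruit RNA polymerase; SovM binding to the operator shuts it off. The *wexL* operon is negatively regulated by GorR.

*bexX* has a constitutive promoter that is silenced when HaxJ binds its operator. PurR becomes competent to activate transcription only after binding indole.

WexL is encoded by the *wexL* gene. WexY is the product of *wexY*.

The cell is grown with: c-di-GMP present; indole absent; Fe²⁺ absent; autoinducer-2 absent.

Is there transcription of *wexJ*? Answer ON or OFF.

ON

Autoinducer-2 is absent, so GorR is inactive.
With no repressor bound, *wexL* is transcribed.
So WexL is produced and active.
With repressor WexL bound, *oxaM* is not transcribed.
So OxaM is not produced.
c-di-GMP is present, so RudP is inactive.
With no repressor bound, *sovM* is transcribed.
So SovM is produced and active.
With repressor SovM bound, *wexY* is not transcribed.
So WexY is not produced.
Indole is absent, so PurR is inactive.
Required activator PurR is absent, so *holU* is not transcribed.
So HolU is not produced.
With no repressor bound, *wexJ* is transcribed.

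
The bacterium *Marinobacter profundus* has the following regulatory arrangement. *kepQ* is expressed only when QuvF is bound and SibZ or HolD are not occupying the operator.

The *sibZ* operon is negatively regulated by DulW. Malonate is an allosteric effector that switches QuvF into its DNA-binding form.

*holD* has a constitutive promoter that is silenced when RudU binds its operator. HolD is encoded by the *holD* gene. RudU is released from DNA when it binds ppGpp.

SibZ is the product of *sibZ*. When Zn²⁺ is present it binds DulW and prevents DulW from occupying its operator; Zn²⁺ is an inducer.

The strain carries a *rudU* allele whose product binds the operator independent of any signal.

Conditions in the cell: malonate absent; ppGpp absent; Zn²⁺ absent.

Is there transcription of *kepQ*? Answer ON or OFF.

OFF

Zn²⁺ is absent, so DulW is active.
With repressor DulW bound, *sibZ* is not transcribed.
So SibZ is not produced.
RudU is constitutively active in this strain.
With repressor RudU bound, *holD* is not transcribed.
So HolD is not produced.
Malonate is absent, so QuvF is inactive.
Required activator QuvF is absent, so *kepQ* is not transcribed.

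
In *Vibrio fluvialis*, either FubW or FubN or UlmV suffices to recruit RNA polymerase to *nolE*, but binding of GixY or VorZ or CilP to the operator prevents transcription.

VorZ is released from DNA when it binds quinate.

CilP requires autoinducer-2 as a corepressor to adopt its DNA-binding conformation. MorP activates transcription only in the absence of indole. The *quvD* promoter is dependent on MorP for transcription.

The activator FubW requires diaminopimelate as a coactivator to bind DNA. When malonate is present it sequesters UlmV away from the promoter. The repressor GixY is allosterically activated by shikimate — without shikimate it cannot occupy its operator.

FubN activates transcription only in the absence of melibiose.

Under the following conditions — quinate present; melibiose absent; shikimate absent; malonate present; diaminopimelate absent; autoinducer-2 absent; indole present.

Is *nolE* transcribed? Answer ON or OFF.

ON

Shikimate is absent, so GixY is inactive.
Quinate is present, so VorZ is inactive.
Autoinducer-2 is absent, so CilP is inactive.
Diaminopimelate is absent, so FubW is inactive.
Melibiose is absent, so FubN is active.
Malonate is present, so UlmV is inactive.
Activator FubN is present, so *nolE* is transcribed.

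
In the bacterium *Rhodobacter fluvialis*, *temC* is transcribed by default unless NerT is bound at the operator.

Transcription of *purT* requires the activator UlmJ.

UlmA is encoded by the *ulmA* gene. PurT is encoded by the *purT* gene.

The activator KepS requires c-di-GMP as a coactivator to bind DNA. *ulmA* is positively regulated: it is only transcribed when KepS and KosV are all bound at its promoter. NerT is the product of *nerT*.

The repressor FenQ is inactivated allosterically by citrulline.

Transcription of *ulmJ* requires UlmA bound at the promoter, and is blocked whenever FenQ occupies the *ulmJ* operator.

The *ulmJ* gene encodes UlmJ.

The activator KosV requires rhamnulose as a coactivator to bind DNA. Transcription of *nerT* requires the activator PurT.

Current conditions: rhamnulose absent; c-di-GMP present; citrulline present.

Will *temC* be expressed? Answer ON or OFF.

ON

c-di-GMP is present, so KepS is active.
Rhamnulose is absent, so KosV is inactive.
Required activator KosV is absent, so *ulmA* is not transcribed.
So UlmA is not produced.
Citrulline is present, so FenQ is inactive.
Required activator UlmA is absent, so *ulmJ* is not transcribed.
So UlmJ is not produced.
Required activator UlmJ is absent, so *purT* is not transcribed.
So PurT is not produced.
Required activator PurT is absent, so *nerT* is not transcribed.
So NerT is not produced.
With no repressor bound, *temC* is transcribed.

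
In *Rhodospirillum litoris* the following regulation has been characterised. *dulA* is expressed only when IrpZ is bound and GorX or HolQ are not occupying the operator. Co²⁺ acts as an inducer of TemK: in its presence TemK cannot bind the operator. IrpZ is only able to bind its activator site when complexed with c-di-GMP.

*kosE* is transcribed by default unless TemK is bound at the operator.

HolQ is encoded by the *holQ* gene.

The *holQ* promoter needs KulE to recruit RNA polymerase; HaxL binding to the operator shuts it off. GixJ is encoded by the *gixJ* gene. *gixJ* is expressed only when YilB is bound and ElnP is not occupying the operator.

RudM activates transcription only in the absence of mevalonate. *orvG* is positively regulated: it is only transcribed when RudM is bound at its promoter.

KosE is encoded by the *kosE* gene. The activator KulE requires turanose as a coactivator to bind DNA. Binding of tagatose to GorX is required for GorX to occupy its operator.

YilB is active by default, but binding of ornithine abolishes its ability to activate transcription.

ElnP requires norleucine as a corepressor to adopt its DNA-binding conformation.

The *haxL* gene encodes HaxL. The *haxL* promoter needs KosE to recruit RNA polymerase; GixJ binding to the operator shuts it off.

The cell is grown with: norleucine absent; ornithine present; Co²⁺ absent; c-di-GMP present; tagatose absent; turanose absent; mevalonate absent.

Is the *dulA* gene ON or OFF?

Tagatose is absent, so GorX is inactive.
c-di-GMP is present, so IrpZ is active.
Turanose is absent, so KulE is inactive.
Ornithine is present, so YilB is inactive.
Norleucine is absent, so ElnP is inactive.
Required activator YilB is absent, so *gixJ* is not transcribed.
So GixJ is not produced.
Co²⁺ is absent, so TemK is active.
With repressor TemK bound, *kosE* is not transcribed.
So KosE is not produced.
Required activator KosE is absent, so *haxL* is not transcribed.
So HaxL is not produced.
Required activator KulE is absent, so *holQ* is not transcribed.
So HolQ is not produced.
No repressor is bound and IrpZ is active, so *dulA* is transcribed.

ON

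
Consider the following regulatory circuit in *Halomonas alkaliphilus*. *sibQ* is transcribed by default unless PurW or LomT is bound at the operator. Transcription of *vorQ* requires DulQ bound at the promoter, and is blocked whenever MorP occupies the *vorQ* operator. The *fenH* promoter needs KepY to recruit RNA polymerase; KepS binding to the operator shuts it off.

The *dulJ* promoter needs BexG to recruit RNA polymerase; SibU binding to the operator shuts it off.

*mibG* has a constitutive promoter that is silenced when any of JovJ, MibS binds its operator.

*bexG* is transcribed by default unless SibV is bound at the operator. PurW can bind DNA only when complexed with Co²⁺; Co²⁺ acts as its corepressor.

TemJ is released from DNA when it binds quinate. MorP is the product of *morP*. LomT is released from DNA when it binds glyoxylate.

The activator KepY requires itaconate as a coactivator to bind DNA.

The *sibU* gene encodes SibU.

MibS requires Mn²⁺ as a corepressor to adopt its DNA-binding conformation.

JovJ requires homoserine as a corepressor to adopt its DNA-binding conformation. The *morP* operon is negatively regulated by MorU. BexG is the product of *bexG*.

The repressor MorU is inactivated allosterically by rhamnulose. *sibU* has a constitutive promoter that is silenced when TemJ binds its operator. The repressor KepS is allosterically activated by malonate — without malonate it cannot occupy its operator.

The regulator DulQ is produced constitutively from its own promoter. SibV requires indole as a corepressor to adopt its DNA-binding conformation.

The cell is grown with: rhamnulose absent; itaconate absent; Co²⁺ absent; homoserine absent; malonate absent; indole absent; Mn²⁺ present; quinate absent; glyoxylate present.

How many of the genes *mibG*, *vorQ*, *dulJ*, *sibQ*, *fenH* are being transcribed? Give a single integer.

3

Homoserine is absent, so JovJ is inactive.
Mn²⁺ is present, so MibS is active.
With repressor MibS bound, *mibG* is not transcribed.
→ *mibG* is OFF.
Rhamnulose is absent, so MorU is active.
With repressor MorU bound, *morP* is not transcribed.
So MorP is not produced.
DulQ is produced constitutively and is active.
No repressor is bound and DulQ is active, so *vorQ* is transcribed.
→ *vorQ* is ON.
Quinate is absent, so TemJ is active.
With repressor TemJ bound, *sibU* is not transcribed.
So SibU is not produced.
Indole is absent, so SibV is inactive.
With no repressor bound, *bexG* is transcribed.
So BexG is produced and active.
No repressor is bound and BexG is active, so *dulJ* is transcribed.
→ *dulJ* is ON.
Co²⁺ is absent, so PurW is inactive.
Glyoxylate is present, so LomT is inactive.
With no repressor bound, *sibQ* is transcribed.
→ *sibQ* is ON.
Malonate is absent, so KepS is inactive.
Itaconate is absent, so KepY is inactive.
Required activator KepY is absent, so *fenH* is not transcribed.
→ *fenH* is OFF.
3 of the 5 genes are transcribed.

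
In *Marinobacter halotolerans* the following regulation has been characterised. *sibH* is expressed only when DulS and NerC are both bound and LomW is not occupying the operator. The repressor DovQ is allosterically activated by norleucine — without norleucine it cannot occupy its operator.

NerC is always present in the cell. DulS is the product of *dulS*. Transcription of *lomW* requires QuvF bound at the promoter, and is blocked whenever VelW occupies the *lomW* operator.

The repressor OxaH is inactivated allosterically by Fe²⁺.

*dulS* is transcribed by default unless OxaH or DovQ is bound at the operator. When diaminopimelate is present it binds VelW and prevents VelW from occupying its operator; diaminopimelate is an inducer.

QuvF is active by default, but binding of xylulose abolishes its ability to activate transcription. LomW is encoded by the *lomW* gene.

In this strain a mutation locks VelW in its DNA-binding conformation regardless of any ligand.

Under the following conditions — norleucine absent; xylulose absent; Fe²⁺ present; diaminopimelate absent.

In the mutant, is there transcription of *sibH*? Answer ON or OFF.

Xylulose is absent, so QuvF is active.
VelW is constitutively active in this strain.
With repressor VelW bound, *lomW* is not transcribed.
So LomW is not produced.
Fe²⁺ is present, so OxaH is inactive.
Norleucine is absent, so DovQ is inactive.
With no repressor bound, *dulS* is transcribed.
So DulS is produced and active.
NerC is produced constitutively and is active.
No repressor is bound and DulS and NerC are active, so *sibH* is transcribed.

ON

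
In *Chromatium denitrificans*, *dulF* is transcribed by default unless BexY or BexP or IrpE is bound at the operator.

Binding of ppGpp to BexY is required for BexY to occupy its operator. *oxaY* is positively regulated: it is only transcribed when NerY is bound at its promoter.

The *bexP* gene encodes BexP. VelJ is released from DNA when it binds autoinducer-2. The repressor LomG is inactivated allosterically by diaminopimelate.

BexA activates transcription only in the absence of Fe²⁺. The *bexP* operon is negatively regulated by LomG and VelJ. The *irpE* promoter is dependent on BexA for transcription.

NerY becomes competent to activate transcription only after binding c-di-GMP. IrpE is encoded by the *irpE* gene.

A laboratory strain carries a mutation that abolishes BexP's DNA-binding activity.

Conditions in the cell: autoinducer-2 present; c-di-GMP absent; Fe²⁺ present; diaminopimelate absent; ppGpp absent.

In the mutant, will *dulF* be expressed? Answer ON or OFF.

ON

ppGpp is absent, so BexY is inactive.
BexP is non-functional in this strain, so it has no effect.
Fe²⁺ is present, so BexA is inactive.
Required activator BexA is absent, so *irpE* is not transcribed.
So IrpE is not produced.
With no repressor bound, *dulF* is transcribed.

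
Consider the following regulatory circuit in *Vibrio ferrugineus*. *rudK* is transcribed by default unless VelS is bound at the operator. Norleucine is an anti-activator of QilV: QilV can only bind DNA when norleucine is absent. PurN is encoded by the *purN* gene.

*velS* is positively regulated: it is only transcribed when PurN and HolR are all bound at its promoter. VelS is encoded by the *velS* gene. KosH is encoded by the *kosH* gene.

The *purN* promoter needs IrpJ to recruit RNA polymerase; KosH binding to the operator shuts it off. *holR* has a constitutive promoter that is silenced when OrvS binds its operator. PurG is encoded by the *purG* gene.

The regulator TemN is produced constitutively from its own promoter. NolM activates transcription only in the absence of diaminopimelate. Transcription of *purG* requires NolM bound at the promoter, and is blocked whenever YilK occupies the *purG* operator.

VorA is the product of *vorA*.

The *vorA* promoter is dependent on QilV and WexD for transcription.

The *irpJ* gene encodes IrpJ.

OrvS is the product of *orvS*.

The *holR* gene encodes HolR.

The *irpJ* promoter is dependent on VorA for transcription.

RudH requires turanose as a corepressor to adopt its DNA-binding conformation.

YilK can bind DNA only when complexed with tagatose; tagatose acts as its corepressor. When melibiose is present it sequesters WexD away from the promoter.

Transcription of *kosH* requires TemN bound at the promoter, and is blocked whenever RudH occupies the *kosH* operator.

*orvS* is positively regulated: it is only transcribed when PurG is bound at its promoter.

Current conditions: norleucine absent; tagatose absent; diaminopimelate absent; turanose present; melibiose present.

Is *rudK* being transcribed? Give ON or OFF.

ON

Norleucine is absent, so QilV is active.
Melibiose is present, so WexD is inactive.
Required activator WexD is absent, so *vorA* is not transcribed.
So VorA is not produced.
Required activator VorA is absent, so *irpJ* is not transcribed.
So IrpJ is not produced.
TemN is produced constitutively and is active.
Turanose is present, so RudH is active.
With repressor RudH bound, *kosH* is not transcribed.
So KosH is not produced.
Required activator IrpJ is absent, so *purN* is not transcribed.
So PurN is not produced.
Tagatose is absent, so YilK is inactive.
Diaminopimelate is absent, so NolM is active.
No repressor is bound and NolM is active, so *purG* is transcribed.
So PurG is produced and active.
No repressor is bound and PurG is active, so *orvS* is transcribed.
So OrvS is produced and active.
With repressor OrvS bound, *holR* is not transcribed.
So HolR is not produced.
Required activator PurN is absent, so *velS* is not transcribed.
So VelS is not produced.
With no repressor bound, *rudK* is transcribed.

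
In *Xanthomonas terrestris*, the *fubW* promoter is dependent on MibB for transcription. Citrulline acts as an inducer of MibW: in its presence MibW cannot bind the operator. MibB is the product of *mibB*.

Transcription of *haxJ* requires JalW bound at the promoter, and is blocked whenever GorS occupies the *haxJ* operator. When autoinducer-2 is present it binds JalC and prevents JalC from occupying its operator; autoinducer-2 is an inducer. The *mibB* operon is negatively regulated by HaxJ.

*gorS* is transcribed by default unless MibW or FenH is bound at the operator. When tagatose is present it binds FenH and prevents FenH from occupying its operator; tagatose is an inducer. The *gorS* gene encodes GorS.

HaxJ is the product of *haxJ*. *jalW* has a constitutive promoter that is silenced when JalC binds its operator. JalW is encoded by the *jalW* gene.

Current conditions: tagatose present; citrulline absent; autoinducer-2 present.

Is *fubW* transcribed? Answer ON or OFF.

OFF

Citrulline is absent, so MibW is active.
Tagatose is present, so FenH is inactive.
With repressor MibW bound, *gorS* is not transcribed.
So GorS is not produced.
Autoinducer-2 is present, so JalC is inactive.
With no repressor bound, *jalW* is transcribed.
So JalW is produced and active.
No repressor is bound and JalW is active, so *haxJ* is transcribed.
So HaxJ is produced and active.
With repressor HaxJ bound, *mibB* is not transcribed.
So MibB is not produced.
Required activator MibB is absent, so *fubW* is not transcribed.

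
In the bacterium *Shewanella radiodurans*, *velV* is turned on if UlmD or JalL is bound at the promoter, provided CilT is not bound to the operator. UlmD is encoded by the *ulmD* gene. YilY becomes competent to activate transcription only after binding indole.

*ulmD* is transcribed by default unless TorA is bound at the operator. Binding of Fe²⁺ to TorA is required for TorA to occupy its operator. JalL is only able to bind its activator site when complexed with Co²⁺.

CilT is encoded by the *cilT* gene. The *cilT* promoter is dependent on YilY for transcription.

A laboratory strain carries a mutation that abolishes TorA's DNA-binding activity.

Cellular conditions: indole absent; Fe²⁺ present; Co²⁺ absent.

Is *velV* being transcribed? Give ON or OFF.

TorA is non-functional in this strain, so it has no effect.
With no repressor bound, *ulmD* is transcribed.
So UlmD is produced and active.
Indole is absent, so YilY is inactive.
Required activator YilY is absent, so *cilT* is not transcribed.
So CilT is not produced.
Co²⁺ is absent, so JalL is inactive.
Activator UlmD is present, so *velV* is transcribed.

ON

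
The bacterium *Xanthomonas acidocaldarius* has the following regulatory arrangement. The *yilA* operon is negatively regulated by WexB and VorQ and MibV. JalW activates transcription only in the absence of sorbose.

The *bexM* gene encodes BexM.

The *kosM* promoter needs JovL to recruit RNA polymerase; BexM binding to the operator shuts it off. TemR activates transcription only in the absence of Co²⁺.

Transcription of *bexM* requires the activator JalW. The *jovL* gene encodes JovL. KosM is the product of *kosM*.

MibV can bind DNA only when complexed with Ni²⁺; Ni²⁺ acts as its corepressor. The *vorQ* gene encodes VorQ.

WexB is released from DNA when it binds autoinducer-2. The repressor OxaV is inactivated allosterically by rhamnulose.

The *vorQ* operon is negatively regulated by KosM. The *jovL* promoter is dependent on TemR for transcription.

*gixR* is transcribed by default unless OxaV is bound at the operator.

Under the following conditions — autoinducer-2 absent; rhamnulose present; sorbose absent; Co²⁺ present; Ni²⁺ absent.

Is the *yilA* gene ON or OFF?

OFF

Autoinducer-2 is absent, so WexB is active.
Sorbose is absent, so JalW is active.
No repressor is bound and JalW is active, so *bexM* is transcribed.
So BexM is produced and active.
Co²⁺ is present, so TemR is inactive.
Required activator TemR is absent, so *jovL* is not transcribed.
So JovL is not produced.
With repressor BexM bound, *kosM* is not transcribed.
So KosM is not produced.
With no repressor bound, *vorQ* is transcribed.
So VorQ is produced and active.
Ni²⁺ is absent, so MibV is inactive.
With repressor WexB bound, *yilA* is not transcribed.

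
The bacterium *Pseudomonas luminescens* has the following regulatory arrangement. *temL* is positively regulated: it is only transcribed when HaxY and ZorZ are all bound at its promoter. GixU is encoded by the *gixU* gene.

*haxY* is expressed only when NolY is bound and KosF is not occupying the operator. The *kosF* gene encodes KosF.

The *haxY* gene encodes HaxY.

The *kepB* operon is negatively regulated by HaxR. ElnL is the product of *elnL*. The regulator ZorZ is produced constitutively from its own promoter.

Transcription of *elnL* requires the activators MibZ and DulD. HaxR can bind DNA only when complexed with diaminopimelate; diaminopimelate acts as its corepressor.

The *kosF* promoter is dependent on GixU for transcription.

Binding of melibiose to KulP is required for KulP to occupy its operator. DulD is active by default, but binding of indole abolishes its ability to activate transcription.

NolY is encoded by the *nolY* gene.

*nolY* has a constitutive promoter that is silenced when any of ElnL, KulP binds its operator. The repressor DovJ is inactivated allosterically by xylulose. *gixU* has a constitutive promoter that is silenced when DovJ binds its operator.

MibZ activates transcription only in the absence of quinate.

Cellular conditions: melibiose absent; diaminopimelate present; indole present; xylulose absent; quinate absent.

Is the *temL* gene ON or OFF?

Xylulose is absent, so DovJ is active.
With repressor DovJ bound, *gixU* is not transcribed.
So GixU is not produced.
Required activator GixU is absent, so *kosF* is not transcribed.
So KosF is not produced.
Quinate is absent, so MibZ is active.
Indole is present, so DulD is inactive.
Required activator DulD is absent, so *elnL* is not transcribed.
So ElnL is not produced.
Melibiose is absent, so KulP is inactive.
With no repressor bound, *nolY* is transcribed.
So NolY is produced and active.
No repressor is bound and NolY is active, so *haxY* is transcribed.
So HaxY is produced and active.
ZorZ is produced constitutively and is active.
No repressor is bound and HaxY and ZorZ are active, so *temL* is transcribed.

ON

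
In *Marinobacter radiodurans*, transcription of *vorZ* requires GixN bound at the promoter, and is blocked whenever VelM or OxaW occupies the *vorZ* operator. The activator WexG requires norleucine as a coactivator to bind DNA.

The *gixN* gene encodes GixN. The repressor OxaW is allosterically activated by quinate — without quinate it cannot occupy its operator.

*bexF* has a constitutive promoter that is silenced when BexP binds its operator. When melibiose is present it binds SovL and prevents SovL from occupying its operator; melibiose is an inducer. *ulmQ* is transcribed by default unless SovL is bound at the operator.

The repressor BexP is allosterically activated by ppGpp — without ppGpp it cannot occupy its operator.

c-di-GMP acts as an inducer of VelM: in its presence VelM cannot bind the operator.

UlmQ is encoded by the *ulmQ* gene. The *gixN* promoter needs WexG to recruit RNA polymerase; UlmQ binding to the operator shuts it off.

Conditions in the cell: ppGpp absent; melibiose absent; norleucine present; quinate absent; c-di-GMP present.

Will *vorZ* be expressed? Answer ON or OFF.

c-di-GMP is present, so VelM is inactive.
Quinate is absent, so OxaW is inactive.
Norleucine is present, so WexG is active.
Melibiose is absent, so SovL is active.
With repressor SovL bound, *ulmQ* is not transcribed.
So UlmQ is not produced.
No repressor is bound and WexG is active, so *gixN* is transcribed.
So GixN is produced and active.
No repressor is bound and GixN is active, so *vorZ* is transcribed.

ON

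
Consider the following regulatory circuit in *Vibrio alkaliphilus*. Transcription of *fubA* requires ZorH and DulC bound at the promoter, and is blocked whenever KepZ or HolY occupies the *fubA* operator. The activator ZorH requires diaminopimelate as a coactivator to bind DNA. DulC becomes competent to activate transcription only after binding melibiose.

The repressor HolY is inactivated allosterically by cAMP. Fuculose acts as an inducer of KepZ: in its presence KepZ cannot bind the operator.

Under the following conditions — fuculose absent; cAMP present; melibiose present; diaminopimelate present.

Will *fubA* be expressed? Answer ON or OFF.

OFF

Fuculose is absent, so KepZ is active.
Diaminopimelate is present, so ZorH is active.
cAMP is present, so HolY is inactive.
Melibiose is present, so DulC is active.
With repressor KepZ bound, *fubA* is not transcribed.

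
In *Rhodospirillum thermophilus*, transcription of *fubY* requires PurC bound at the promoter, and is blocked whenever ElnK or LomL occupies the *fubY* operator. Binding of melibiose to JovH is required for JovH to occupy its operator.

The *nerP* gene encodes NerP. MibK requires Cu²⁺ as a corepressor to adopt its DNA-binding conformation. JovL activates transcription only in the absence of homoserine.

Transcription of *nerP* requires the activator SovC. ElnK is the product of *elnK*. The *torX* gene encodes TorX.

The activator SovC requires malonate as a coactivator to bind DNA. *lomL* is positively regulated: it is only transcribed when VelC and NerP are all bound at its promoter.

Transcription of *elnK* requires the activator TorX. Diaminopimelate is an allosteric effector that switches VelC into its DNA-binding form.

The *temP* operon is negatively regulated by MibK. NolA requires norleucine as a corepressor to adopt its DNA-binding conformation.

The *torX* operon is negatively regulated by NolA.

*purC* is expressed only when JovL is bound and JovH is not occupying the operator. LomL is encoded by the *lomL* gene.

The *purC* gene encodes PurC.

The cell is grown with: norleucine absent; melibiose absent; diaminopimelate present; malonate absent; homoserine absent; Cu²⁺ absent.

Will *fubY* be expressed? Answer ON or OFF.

OFF

Norleucine is absent, so NolA is inactive.
With no repressor bound, *torX* is transcribed.
So TorX is produced and active.
No repressor is bound and TorX is active, so *elnK* is transcribed.
So ElnK is produced and active.
Homoserine is absent, so JovL is active.
Melibiose is absent, so JovH is inactive.
No repressor is bound and JovL is active, so *purC* is transcribed.
So PurC is produced and active.
Diaminopimelate is present, so VelC is active.
Malonate is absent, so SovC is inactive.
Required activator SovC is absent, so *nerP* is not transcribed.
So NerP is not produced.
Required activator NerP is absent, so *lomL* is not transcribed.
So LomL is not produced.
With repressor ElnK bound, *fubY* is not transcribed.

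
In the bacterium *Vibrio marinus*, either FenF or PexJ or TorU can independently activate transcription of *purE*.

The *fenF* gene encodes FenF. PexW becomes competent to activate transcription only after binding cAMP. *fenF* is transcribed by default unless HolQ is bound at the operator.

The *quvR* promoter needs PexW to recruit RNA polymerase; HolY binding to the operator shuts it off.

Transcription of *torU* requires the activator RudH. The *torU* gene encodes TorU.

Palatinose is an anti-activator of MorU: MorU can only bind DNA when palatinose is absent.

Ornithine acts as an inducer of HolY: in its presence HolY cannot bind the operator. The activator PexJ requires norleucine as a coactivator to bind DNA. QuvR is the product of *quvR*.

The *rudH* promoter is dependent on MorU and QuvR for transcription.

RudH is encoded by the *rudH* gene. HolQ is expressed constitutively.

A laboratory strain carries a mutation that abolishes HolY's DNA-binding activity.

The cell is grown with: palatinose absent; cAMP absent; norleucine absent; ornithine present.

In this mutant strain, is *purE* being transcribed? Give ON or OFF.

HolQ is produced constitutively and is active.
With repressor HolQ bound, *fenF* is not transcribed.
So FenF is not produced.
Norleucine is absent, so PexJ is inactive.
Palatinose is absent, so MorU is active.
HolY is non-functional in this strain, so it has no effect.
cAMP is absent, so PexW is inactive.
Required activator PexW is absent, so *quvR* is not transcribed.
So QuvR is not produced.
Required activator QuvR is absent, so *rudH* is not transcribed.
So RudH is not produced.
Required activator RudH is absent, so *torU* is not transcribed.
So TorU is not produced.
No activator is available at the *purE* promoter, so *purE* is not transcribed.

OFF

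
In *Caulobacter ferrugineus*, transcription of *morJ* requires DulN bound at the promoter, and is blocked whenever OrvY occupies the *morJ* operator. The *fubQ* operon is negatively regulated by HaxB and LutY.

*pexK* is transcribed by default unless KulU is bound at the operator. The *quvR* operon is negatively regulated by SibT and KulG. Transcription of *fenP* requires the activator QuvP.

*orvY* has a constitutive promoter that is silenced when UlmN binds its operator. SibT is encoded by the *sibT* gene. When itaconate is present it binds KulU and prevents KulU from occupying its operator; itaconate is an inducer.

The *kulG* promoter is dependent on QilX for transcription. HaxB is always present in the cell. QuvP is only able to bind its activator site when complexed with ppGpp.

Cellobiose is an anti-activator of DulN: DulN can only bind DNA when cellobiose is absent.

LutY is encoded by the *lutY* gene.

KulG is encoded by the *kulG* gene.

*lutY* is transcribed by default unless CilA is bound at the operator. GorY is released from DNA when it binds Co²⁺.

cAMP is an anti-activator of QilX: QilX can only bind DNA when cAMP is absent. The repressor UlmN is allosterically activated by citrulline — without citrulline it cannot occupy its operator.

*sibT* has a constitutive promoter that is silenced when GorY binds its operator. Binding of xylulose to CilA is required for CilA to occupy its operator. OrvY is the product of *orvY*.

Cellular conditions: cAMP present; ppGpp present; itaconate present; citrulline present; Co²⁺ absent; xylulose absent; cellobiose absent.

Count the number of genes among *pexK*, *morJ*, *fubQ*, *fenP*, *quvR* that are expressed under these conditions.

Itaconate is present, so KulU is inactive.
With no repressor bound, *pexK* is transcribed.
→ *pexK* is ON.
Citrulline is present, so UlmN is active.
With repressor UlmN bound, *orvY* is not transcribed.
So OrvY is not produced.
Cellobiose is absent, so DulN is active.
No repressor is bound and DulN is active, so *morJ* is transcribed.
→ *morJ* is ON.
HaxB is produced constitutively and is active.
Xylulose is absent, so CilA is inactive.
With no repressor bound, *lutY* is transcribed.
So LutY is produced and active.
With repressor HaxB bound, *fubQ* is not transcribed.
→ *fubQ* is OFF.
ppGpp is present, so QuvP is active.
No repressor is bound and QuvP is active, so *fenP* is transcribed.
→ *fenP* is ON.
Co²⁺ is absent, so GorY is active.
With repressor GorY bound, *sibT* is not transcribed.
So SibT is not produced.
cAMP is present, so QilX is inactive.
Required activator QilX is absent, so *kulG* is not transcribed.
So KulG is not produced.
With no repressor bound, *quvR* is transcribed.
→ *quvR* is ON.
4 of the 5 genes are transcribed.

4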